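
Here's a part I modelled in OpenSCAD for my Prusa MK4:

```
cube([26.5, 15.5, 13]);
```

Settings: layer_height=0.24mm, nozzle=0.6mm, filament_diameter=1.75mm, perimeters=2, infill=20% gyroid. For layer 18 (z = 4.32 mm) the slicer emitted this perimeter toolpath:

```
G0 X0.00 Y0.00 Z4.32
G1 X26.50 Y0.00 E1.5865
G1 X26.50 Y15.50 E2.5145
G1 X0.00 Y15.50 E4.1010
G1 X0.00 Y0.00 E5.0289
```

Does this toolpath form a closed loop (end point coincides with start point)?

yes

Start point (G0): (0.00, 0.00). End point (last G1): the path returns to the start — closed.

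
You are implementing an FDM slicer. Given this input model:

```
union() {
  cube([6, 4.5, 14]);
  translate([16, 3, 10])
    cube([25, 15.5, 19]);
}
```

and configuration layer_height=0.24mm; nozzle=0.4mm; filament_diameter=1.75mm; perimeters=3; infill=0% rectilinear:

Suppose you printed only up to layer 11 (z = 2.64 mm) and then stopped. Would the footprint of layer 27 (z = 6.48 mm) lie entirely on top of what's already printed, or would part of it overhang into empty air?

Compare the two slices. At z = 2.64: the cube is present — its section is the full 6×4.5 rectangle (area 27.00 mm²); the cube at (16, 3) is absent (z outside [10, 29]); Combining (union): only the 6×4.5 cube is present, so the union is just that shape — area = 27.00 mm². At z = 6.48: the cube is present — its section is the full 6×4.5 rectangle (area 27.00 mm²); the cube at (16, 3) is absent (z outside [10, 29]); Combining (union): only the 6×4.5 cube is present, so the union is just that shape — area = 27.00 mm². Checking containment: the cross-section at z = 6.48 is a subset of the cross-section at z = 2.64.

entirely on top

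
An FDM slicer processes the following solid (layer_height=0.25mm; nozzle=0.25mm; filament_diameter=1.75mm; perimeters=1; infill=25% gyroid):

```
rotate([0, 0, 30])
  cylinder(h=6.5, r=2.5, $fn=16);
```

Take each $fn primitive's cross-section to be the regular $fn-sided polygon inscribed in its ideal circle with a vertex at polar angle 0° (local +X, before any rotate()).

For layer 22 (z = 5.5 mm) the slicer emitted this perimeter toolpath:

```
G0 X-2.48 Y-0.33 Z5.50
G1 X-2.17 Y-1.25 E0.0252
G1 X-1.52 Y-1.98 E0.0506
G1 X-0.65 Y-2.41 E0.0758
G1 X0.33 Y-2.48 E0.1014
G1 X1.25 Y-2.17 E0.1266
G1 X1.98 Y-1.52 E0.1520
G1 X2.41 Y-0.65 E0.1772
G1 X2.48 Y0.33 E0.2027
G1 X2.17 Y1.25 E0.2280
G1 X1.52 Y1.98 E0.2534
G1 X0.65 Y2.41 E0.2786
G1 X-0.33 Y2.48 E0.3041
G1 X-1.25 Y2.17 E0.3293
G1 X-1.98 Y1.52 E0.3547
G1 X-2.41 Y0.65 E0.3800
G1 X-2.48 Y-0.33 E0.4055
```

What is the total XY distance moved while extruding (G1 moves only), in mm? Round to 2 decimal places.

Sum the Euclidean lengths of each G1 segment: total = 15.60 mm.

15.60 mm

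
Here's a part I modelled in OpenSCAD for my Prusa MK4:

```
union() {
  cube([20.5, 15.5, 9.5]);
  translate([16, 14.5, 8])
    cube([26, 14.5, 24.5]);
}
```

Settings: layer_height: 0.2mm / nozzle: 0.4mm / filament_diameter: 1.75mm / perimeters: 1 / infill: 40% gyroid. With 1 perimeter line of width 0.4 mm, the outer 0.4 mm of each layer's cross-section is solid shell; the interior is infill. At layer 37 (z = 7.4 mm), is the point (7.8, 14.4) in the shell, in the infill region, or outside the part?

At z = 7.4 mm: the cube is present — its section is the full 20.5×15.5 rectangle; the cube at (16, 14.5) is absent (z outside [8, 32.5]); Combining (union): only the 20.5×15.5 cube is present, so the union is just that shape — 1 connected region. Overall, the cross-section is a single solid region. The nearest boundary edge runs (20.50, 15.50)→(0.00, 15.50); distance from the point to it = 1.10 mm. The point is inside the cross-section and 1.10 mm from the nearest boundary — more than the 0.4 mm shell width (1 × 0.4), so it's in the infill interior.

infill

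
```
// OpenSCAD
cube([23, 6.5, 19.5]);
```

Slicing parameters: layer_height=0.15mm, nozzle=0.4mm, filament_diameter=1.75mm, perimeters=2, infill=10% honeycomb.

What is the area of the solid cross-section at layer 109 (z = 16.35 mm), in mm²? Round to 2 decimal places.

149.50 mm²

At z = 16.35 mm: the cube (footprint 23×6.5) is included at this height (area 149.50 mm²). Overall, the cross-section is a single solid region. Net area = 149.50 mm².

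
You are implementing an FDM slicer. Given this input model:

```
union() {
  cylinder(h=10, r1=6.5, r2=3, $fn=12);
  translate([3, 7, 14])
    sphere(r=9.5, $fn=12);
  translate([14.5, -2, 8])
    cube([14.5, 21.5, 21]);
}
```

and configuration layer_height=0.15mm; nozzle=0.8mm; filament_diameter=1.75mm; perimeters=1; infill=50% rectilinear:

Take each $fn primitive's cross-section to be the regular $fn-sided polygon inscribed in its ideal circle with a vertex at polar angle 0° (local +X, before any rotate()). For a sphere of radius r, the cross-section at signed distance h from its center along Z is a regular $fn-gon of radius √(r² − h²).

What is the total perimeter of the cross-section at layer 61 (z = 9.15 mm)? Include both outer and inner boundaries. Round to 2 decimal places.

126.83 mm

At z = 9.15 mm: the cone (r1=6.5→r2=3) has section circumradius 3.297 here — a regular 12-gon (perimeter = 2·12·3.297·sin(180°/12) = 20.48 mm); the r=9.5 sphere at (3, 7) slices to a regular 12-gon of circumradius 8.169 (√(r²−h²) with h=4.85 from center) (perimeter = 2·12·8.169·sin(180°/12) = 50.74 mm); the 14.5×21.5 cube at (14.5, -2) contributes its full rectangle (perimeter 72.00 mm); Combining (union): the regions partially overlap (shared area 17.21 mm²), so the edge portions inside another operand are dropped and the merged outline is re-measured after clipping — boundary = 126.83 mm. Overall, the cross-section has 2 separate islands. Total boundary length (outer) = 126.83 mm.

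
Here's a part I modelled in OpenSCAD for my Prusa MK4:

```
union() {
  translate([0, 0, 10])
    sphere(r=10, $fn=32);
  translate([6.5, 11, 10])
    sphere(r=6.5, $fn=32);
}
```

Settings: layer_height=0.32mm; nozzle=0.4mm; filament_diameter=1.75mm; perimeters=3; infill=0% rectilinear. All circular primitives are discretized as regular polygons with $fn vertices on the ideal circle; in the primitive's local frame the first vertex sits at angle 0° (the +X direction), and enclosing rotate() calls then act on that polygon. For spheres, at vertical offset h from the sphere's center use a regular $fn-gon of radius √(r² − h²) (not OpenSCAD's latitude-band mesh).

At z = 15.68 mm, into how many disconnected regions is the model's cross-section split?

2

At z = 15.68 mm: the r=10 sphere slices to a regular 32-gon of circumradius 8.230 (√(r²−h²) with h=5.68 from center); the r=6.5 sphere at (6.5, 11) slices to a regular 32-gon of circumradius 3.160 (√(r²−h²) with h=5.68 from center); Combining (union): the 2 present regions are separate (no shared area or edge), so areas and boundary lengths simply add and each stays a separate island — 2 connected regions. The result has 2 disconnected regions.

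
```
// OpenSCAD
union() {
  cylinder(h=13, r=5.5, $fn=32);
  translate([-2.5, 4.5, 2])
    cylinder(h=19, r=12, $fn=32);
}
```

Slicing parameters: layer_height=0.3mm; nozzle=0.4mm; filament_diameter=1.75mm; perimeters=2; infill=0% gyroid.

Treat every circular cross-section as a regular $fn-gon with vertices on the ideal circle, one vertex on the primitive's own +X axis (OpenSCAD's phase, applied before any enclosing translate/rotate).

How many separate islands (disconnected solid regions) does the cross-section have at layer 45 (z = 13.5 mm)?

1

At z = 13.5 mm: the cylinder does not reach this height (z outside [0, 13]); the cylinder at (-2.5, 4.5): section is a regular 32-gon, circumradius r=12; Combining (union): only the r=12 cylinder at (-2.5, 4.5) is present, so the union is just that shape — 1 connected region. Overall, the cross-section is a single solid region. Island count = 1.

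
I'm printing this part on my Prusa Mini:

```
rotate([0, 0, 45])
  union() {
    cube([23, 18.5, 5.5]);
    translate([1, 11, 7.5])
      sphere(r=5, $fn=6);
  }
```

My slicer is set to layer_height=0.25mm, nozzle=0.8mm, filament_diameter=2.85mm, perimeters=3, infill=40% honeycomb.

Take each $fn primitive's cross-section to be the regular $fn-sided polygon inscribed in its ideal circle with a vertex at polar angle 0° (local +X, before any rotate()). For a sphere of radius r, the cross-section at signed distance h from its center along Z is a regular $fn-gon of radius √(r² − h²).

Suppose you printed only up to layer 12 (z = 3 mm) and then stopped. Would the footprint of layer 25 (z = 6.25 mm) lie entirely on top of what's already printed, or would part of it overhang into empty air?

Compare the two slices. At z = 3: the cube is present — its section is the full 23×18.5 rectangle (area 425.50 mm²); the sphere at (1, 11): section is a regular 6-gon, circumradius = √(r²−h²) = √(5²−4.5²) = 2.179 (area = (6/2)·2.179²·sin(360°/6) = 12.34 mm²); Combining (union): the regions partially overlap — summed areas 437.84 mm² minus the doubly-counted overlap 9.95 mm² gives 427.90 mm² — area = 427.90 mm²; (rotated 45° about Z; rotation is an isometry so areas/perimeters/island counts are preserved). At z = 6.25: the cube does not reach this height (z outside [0, 5.5]); the sphere at (1, 11): section is a regular 6-gon, circumradius = √(r²−h²) = √(5²−1.25²) = 4.841 (area = (6/2)·4.841²·sin(360°/6) = 60.89 mm²); Taking the union: only the r=5 sphere at (1, 11) is present, so the union is just that shape — area = 60.89 mm²; (rotated 45° about Z; rotation is an isometry so areas/perimeters/island counts are preserved). Checking containment: at z = 6.25 the cross-section extends beyond the z = 3 cross-section by about 19.67 mm².

part overhangs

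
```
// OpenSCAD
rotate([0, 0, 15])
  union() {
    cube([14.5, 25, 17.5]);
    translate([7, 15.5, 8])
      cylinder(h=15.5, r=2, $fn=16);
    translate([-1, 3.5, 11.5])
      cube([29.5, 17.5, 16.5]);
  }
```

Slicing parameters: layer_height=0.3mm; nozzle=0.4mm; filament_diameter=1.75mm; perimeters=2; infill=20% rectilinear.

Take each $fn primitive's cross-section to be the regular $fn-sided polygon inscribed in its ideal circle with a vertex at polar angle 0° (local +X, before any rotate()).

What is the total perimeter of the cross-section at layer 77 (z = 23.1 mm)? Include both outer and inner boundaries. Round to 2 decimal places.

At z = 23.1 mm: the cube does not reach this height (z outside [0, 17.5]); the cylinder at (7, 15.5): section is a regular 16-gon, circumradius r=2 (perimeter = 2·16·2.000·sin(180°/16) = 12.49 mm); the 29.5×17.5 cube at (-1, 3.5) contributes its full rectangle (perimeter 94.00 mm); Merging all regions: the r=2 cylinder at (7, 15.5) lies entirely inside the 29.5×17.5 cube at (-1, 3.5), so the union is just the 29.5×17.5 cube at (-1, 3.5) — boundary = 94.00 mm; (rotated 15° about Z; rotation is an isometry so areas/perimeters/island counts are preserved). Overall, the cross-section is a single solid region. Total boundary length (outer) = 94.00 mm.

94.00 mm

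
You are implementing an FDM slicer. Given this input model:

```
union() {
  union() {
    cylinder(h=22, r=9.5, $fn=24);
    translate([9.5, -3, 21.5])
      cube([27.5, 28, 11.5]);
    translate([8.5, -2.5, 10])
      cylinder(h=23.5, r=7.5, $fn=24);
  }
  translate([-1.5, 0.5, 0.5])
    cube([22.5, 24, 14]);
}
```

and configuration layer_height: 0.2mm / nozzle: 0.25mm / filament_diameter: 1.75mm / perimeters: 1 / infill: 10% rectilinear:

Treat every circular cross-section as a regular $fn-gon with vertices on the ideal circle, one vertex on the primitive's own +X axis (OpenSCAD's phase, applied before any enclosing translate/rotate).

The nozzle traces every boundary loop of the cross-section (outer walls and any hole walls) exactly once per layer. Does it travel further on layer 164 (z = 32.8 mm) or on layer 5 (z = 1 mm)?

layer 164 (z = 32.8 mm)

Layer 164 (z = 32.8): the cylinder is not intersected at this z (z outside [0, 22]); the cube at (9.5, -3) is present — its section is the full 27.5×28 rectangle (perimeter 111.00 mm); the r=7.5 cylinder at (8.5, -2.5) gives a regular 24-gon of circumradius 7.5 (constant along its height) (perimeter = 2·24·7.500·sin(180°/24) = 46.99 mm); Taking the union: the regions partially overlap (shared area 39.48 mm²), so the edge portions inside another operand are dropped and the merged outline is re-measured after clipping — boundary = 132.44 mm; the cube at (-1.5, 0.5) is absent (z outside [0.5, 14.5]); Taking the union: only that combined region is present, so the union is just that shape — boundary = 132.44 mm. So its perimeter = 132.44 mm. Layer 5 (z = 1): the r=9.5 cylinder gives a regular 24-gon of circumradius 9.5 (constant along its height) (perimeter = 2·24·9.500·sin(180°/24) = 59.52 mm); the cube at (9.5, -3) does not reach this height (z outside [21.5, 33]); the cylinder at (8.5, -2.5) is absent (z outside [10, 33.5]); Taking the union: only the r=9.5 cylinder is present, so the union is just that shape — boundary = 59.52 mm; the 22.5×24 cube at (-1.5, 0.5) contributes its full rectangle (perimeter 93.00 mm); Taking the union: the regions partially overlap (shared area 78.69 mm²), so the edge portions inside another operand are dropped and the merged outline is re-measured after clipping — boundary = 116.89 mm. So its perimeter = 116.89 mm. Layer 164 is larger (132.44 vs 116.89 mm).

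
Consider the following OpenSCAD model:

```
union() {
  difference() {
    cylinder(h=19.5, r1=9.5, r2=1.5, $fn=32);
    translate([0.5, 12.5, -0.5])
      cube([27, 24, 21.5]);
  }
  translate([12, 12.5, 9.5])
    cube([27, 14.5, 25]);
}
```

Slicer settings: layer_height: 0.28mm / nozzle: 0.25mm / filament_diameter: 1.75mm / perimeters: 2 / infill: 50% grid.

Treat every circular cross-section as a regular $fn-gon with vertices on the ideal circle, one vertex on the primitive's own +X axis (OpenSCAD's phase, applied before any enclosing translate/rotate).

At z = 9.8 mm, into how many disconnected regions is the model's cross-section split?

At z = 9.8 mm: the cone: at t=0.503 of its height the radius interpolates to r₁+(r₂−r₁)t = 5.479, giving a regular 32-gon of that circumradius; the 27×24 cube at (0.5, 12.5) contributes its full rectangle; After the difference (first − rest): starting from the cone, the 27×24 cube at (0.5, 12.5) misses the remaining region (no effect) — 1 connected region; the cube at (12, 12.5) is present — its section is the full 27×14.5 rectangle; Taking the union: the 2 present regions are separate (no shared area or edge), so areas and boundary lengths simply add and each stays a separate island — 2 connected regions. The result has 2 disconnected regions.

2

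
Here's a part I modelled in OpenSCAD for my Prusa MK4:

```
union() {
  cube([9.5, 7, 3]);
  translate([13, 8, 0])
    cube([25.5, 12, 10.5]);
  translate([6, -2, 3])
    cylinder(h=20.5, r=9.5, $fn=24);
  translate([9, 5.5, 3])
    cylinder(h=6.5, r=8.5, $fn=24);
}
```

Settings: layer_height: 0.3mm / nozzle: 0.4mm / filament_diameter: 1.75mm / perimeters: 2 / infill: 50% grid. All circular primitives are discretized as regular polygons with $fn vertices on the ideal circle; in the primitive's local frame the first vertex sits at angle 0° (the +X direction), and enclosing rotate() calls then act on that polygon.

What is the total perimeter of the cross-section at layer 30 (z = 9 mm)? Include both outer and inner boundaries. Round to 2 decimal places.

At z = 9 mm: the cube is not intersected at this z (z outside [0, 3]); the cube at (13, 8) is present — its section is the full 25.5×12 rectangle (perimeter 75.00 mm); the r=9.5 cylinder at (6, -2) gives a regular 24-gon of circumradius 9.5 (constant along its height) (perimeter = 2·24·9.500·sin(180°/24) = 59.52 mm); the r=8.5 cylinder at (9, 5.5) contributes a regular 24-gon of circumradius 8.5 (perimeter = 2·24·8.500·sin(180°/24) = 53.25 mm); Combining (union): the regions partially overlap (shared area 124.46 mm²), so the edge portions inside another operand are dropped and the merged outline is re-measured after clipping — boundary = 132.64 mm. Overall, the cross-section is a single solid region. Total boundary length (outer) = 132.64 mm.

132.64 mm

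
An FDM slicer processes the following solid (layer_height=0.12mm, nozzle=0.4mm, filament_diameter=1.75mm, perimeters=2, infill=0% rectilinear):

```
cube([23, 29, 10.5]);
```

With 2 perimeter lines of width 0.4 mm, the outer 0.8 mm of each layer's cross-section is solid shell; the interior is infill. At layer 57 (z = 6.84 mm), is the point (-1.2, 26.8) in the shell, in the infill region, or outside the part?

outside

At z = 6.84 mm: the cube is present — its section is the full 23×29 rectangle. Overall, the cross-section is a single solid region. The nearest boundary edge runs (0.00, 29.00)→(0.00, 0.00); distance from the point to it = 1.20 mm. The point is not inside any of the regions above, so it lies outside the cross-section (1.20 mm from the nearest boundary).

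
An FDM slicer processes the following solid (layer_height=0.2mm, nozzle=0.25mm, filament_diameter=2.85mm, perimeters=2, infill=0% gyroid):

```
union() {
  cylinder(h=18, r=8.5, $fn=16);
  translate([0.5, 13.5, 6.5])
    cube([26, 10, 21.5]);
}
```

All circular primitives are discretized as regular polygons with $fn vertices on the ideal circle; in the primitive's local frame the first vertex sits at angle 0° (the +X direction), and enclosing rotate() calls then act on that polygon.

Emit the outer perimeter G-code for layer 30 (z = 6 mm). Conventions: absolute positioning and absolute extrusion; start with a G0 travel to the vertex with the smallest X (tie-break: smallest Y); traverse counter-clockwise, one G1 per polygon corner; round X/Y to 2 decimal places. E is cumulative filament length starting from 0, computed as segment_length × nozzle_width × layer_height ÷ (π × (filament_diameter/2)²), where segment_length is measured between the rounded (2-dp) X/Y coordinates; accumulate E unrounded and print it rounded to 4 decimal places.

At z = 6 mm: the r=8.5 cylinder gives a regular 16-gon of circumradius 8.5 (constant along its height); the cube at (0.5, 13.5) does not reach this height (z outside [6.5, 28]); Taking the union: only the r=8.5 cylinder is present, so the union is just that shape — 1 connected region. The outline is a single polygon with 16 vertices. Extrusion per mm of travel: 0.25 × 0.2 / (π × 1.425²) = 0.007838. Accumulating E over each segment gives final E = 0.4158.

G0 X-8.50 Y0.00 Z6.00
G1 X-7.85 Y-3.25 E0.0260
G1 X-6.01 Y-6.01 E0.0520
G1 X-3.25 Y-7.85 E0.0780
G1 X0.00 Y-8.50 E0.1040
G1 X3.25 Y-7.85 E0.1299
G1 X6.01 Y-6.01 E0.1559
G1 X7.85 Y-3.25 E0.1819
G1 X8.50 Y0.00 E0.2079
G1 X7.85 Y3.25 E0.2339
G1 X6.01 Y6.01 E0.2599
G1 X3.25 Y7.85 E0.2859
G1 X0.00 Y8.50 E0.3119
G1 X-3.25 Y7.85 E0.3378
G1 X-6.01 Y6.01 E0.3638
G1 X-7.85 Y3.25 E0.3898
G1 X-8.50 Y0.00 E0.4158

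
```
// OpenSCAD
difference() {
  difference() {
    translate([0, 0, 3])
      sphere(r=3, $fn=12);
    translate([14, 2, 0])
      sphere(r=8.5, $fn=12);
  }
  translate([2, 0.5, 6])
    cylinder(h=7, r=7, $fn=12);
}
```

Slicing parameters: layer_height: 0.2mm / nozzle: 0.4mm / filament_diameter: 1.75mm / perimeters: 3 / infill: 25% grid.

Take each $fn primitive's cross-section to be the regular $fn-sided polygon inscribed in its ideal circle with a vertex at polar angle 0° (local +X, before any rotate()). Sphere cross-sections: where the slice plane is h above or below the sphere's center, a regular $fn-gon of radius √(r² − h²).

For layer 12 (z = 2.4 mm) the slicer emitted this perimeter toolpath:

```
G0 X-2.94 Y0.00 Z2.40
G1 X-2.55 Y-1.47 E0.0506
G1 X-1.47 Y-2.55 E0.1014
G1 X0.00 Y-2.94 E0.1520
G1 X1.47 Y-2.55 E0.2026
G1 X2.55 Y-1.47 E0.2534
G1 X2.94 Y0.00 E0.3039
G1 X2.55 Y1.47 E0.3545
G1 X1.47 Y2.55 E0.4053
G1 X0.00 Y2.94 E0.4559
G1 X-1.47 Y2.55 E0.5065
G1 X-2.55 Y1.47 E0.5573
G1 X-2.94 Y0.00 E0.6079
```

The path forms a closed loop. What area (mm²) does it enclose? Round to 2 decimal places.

Apply the shoelace formula to the sequence of (X, Y) vertices; enclosed area = 25.97 mm².

25.97 mm²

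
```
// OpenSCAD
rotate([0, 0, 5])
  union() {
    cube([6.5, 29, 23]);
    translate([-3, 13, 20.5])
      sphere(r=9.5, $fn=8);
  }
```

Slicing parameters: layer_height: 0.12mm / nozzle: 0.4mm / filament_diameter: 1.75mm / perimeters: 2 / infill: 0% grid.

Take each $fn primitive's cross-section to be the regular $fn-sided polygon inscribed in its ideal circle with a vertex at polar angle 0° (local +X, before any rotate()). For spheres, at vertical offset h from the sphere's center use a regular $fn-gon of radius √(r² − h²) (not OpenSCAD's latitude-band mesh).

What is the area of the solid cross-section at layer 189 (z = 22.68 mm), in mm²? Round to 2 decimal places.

361.16 mm²

At z = 22.68 mm: the 6.5×29 cube contributes its full rectangle (area 188.50 mm²); the r=9.5 sphere at (-3, 13) slices to a regular 8-gon of circumradius 9.246 (√(r²−h²) with h=2.18 from center) (area = (8/2)·9.246²·sin(360°/8) = 241.82 mm²); Taking the union: the regions partially overlap — summed areas 430.32 mm² minus the doubly-counted overlap 69.16 mm² gives 361.16 mm² — area = 361.16 mm²; (rotated 5° about Z; rotation is an isometry so areas/perimeters/island counts are preserved). Overall, the cross-section is a single solid region. Net area = 361.16 mm².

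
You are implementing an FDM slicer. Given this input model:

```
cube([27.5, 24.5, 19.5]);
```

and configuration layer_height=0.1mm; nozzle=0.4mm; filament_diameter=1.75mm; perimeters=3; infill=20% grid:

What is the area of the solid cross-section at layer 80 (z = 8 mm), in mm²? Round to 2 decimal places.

673.75 mm²

At z = 8 mm: the cube is present — its section is the full 27.5×24.5 rectangle (area 673.75 mm²). Overall, the cross-section is a single solid region. Net area = 673.75 mm².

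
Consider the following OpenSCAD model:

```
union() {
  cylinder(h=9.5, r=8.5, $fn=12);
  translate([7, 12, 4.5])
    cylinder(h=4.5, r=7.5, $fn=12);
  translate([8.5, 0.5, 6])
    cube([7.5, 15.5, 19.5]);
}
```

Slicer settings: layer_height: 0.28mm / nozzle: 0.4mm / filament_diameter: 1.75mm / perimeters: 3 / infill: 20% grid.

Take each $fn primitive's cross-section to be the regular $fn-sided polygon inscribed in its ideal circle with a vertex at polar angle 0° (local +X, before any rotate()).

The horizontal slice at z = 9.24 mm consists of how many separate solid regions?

At z = 9.24 mm: the r=8.5 cylinder gives a regular 12-gon of circumradius 8.5 (constant along its height); the cylinder at (7, 12) is absent (z outside [4.5, 9]); the 7.5×15.5 cube at (8.5, 0.5) contributes its full rectangle; Combining (union): the 2 present regions are separate (no shared area or edge), so areas and boundary lengths simply add and each stays a separate island — 2 connected regions. The result has 2 disconnected regions.

2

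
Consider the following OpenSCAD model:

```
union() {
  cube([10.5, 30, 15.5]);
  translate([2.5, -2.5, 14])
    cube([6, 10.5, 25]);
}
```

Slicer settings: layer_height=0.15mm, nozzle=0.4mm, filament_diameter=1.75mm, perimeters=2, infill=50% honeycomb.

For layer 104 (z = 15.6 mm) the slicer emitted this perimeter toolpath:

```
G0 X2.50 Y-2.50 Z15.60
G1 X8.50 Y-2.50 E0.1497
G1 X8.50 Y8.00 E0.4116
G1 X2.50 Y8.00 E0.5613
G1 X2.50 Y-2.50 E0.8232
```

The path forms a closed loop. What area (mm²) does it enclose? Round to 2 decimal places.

Apply the shoelace formula to the sequence of (X, Y) vertices; enclosed area = 63.00 mm².

63.00 mm²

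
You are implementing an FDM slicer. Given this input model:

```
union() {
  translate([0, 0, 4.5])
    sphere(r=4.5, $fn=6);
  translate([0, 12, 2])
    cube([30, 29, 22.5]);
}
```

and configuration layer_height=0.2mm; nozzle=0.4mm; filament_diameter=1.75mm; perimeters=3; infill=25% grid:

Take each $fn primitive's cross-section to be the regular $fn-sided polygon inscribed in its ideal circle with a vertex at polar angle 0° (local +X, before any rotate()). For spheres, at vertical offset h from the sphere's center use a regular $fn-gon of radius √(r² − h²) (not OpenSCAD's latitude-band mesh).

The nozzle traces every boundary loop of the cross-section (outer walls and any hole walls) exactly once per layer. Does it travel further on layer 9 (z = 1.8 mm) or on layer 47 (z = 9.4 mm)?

Layer 9 (z = 1.8): the r=4.5 sphere slices to a regular 6-gon of circumradius 3.600 (√(r²−h²) with h=2.7 from center) (perimeter = 2·6·3.600·sin(180°/6) = 21.60 mm); the cube at (0, 12) is absent (z outside [2, 24.5]); Taking the union: only the r=4.5 sphere is present, so the union is just that shape — boundary = 21.60 mm. So its perimeter = 21.60 mm. Layer 47 (z = 9.4): the sphere does not reach this height (|z−center|=4.900 > r=4.5); the 30×29 cube at (0, 12) contributes its full rectangle (perimeter 118.00 mm); Combining (union): only the 30×29 cube at (0, 12) is present, so the union is just that shape — boundary = 118.00 mm. So its perimeter = 118.00 mm. Layer 47 is larger (118.00 vs 21.60 mm).

layer 47 (z = 9.4 mm)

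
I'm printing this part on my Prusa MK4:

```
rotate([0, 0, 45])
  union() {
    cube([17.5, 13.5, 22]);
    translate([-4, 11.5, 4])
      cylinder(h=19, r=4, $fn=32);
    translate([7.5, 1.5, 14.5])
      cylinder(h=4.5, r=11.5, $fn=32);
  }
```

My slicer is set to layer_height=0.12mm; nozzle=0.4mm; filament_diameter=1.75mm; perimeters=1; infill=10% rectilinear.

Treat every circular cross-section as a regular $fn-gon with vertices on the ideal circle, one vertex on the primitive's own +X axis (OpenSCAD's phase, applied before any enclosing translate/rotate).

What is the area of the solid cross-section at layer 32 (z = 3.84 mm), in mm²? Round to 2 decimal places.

236.25 mm²

At z = 3.84 mm: the cube (footprint 17.5×13.5) is included at this height (area 236.25 mm²); the cylinder at (-4, 11.5) does not reach this height (z outside [4, 23]); the cylinder at (7.5, 1.5) is absent (z outside [14.5, 19]); Taking the union: only the 17.5×13.5 cube is present, so the union is just that shape — area = 236.25 mm²; (whole slice rotated 45° about Z — lengths, areas and connectivity unchanged). Overall, the cross-section is a single solid region. Net area = 236.25 mm².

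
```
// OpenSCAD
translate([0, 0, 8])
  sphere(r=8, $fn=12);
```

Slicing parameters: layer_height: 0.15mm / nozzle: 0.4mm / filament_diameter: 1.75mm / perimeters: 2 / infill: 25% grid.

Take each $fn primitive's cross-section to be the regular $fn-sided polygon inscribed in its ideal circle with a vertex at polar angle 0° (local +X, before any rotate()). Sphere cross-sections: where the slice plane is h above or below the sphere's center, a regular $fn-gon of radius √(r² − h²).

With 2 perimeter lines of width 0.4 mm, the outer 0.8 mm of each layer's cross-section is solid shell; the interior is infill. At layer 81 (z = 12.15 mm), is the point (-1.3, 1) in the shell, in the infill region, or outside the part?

At z = 12.15 mm: the r=8 sphere slices to a regular 12-gon of circumradius 6.839 (√(r²−h²) with h=4.15 from center). Overall, the cross-section is a single solid region. The nearest boundary edge runs (-3.42, 5.92)→(-5.92, 3.42); distance from the point to it = 4.98 mm. The point is inside the cross-section and 4.98 mm from the nearest boundary — more than the 0.8 mm shell width (2 × 0.4), so it's in the infill interior.

infill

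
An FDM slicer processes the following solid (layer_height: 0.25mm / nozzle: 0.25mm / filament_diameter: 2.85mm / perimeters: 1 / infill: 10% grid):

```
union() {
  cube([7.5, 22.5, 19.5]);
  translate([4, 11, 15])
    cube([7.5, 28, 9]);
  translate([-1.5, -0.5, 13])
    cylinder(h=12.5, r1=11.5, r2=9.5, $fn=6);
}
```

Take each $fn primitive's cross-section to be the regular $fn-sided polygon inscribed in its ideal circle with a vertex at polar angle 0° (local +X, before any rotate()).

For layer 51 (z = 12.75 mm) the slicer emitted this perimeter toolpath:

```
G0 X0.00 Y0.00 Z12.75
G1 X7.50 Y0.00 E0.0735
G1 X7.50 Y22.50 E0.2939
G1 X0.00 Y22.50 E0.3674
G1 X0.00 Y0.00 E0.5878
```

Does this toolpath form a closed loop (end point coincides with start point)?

Start point (G0): (0.00, 0.00). End point (last G1): the path returns to the start — closed.

yes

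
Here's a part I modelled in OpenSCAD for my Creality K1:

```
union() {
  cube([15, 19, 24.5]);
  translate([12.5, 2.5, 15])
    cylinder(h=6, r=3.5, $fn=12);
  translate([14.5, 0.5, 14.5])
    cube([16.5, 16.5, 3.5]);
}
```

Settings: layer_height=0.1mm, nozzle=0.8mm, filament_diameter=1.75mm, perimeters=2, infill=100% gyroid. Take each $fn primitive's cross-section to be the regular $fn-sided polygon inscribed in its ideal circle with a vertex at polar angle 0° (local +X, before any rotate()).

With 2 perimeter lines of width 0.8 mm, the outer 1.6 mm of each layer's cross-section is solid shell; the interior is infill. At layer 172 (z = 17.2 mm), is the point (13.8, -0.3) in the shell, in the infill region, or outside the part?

shell

At z = 17.2 mm: the cube is present — its section is the full 15×19 rectangle; the cylinder at (12.5, 2.5): section is a regular 12-gon, circumradius r=3.5; the 16.5×16.5 cube at (14.5, 0.5) contributes its full rectangle; Merging all regions: the regions partially overlap (shared area 42.00 mm²), so overlapping operands fuse into one piece — 1 connected region. Overall, the cross-section is a single solid region. The nearest boundary edge runs (14.25, -0.53)→(12.50, -1.00); distance from the point to it = 0.34 mm. The point is inside the cross-section, 0.34 mm from the nearest boundary — within the 1.6 mm shell band (2 × 0.8).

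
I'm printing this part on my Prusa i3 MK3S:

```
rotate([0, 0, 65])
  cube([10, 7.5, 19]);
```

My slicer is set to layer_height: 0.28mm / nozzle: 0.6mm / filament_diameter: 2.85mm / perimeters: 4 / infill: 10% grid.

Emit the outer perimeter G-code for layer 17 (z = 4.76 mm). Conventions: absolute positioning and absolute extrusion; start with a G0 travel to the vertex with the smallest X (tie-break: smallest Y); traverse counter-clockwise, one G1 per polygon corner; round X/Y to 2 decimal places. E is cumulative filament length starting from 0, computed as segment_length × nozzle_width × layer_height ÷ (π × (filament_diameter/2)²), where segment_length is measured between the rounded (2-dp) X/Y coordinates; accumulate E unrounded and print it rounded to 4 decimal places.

At z = 4.76 mm: the cube is present — its section is the full 10×7.5 rectangle; (whole slice rotated 65° about Z — lengths, areas and connectivity unchanged). The outline is a single polygon with 4 vertices. Extrusion per mm of travel: 0.6 × 0.28 / (π × 1.425²) = 0.026335. Accumulating E over each segment gives final E = 0.9218.

G0 X-6.80 Y3.17 Z4.76
G1 X0.00 Y0.00 E0.1976
G1 X4.23 Y9.06 E0.4609
G1 X-2.57 Y12.23 E0.6585
G1 X-6.80 Y3.17 E0.9218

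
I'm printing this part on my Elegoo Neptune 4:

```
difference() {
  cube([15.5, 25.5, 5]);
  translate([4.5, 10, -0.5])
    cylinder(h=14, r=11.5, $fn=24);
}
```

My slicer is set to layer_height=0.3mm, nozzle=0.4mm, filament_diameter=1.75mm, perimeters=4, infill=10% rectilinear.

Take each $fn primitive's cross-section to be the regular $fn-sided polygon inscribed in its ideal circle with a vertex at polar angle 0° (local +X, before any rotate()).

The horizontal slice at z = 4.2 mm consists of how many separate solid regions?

2

At z = 4.2 mm: the cube (footprint 15.5×25.5) is included at this height; the cylinder at (4.5, 10): section is a regular 24-gon, circumradius r=11.5; Subtracting the remaining from the first: starting from the 15.5×25.5 cube, the r=11.5 cylinder at (4.5, 10) partially overlaps it — only the 293.26 mm² overlap (of its 410.75 mm²) is removed, clipping the outline — 2 connected regions. The result has 2 disconnected regions.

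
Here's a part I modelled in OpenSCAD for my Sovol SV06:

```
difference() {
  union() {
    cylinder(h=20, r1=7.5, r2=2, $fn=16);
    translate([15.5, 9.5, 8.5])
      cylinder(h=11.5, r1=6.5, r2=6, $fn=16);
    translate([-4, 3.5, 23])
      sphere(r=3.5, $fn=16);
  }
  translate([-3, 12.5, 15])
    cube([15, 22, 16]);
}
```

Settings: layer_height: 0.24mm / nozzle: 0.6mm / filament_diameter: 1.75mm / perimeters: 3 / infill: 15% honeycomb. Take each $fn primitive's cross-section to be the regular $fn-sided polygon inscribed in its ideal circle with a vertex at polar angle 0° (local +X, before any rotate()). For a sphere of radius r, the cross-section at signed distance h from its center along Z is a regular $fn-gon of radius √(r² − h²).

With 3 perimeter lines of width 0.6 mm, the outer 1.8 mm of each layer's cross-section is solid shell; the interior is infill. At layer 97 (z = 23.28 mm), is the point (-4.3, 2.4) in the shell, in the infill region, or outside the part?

At z = 23.28 mm: the cone is absent (z outside [0, 20]); the cone at (15.5, 9.5) is absent (z outside [8.5, 20]); the sphere at (-4, 3.5): section is a regular 16-gon, circumradius = √(r²−h²) = √(3.5²−0.28²) = 3.489; Merging all regions: only the r=3.5 sphere at (-4, 3.5) is present, so the union is just that shape — 1 connected region; the 15×22 cube at (-3, 12.5) contributes its full rectangle; After the difference (first − rest): starting from the result so far, the 15×22 cube at (-3, 12.5) misses the remaining region (no effect) — 1 connected region. Overall, the cross-section is a single solid region. The nearest boundary edge runs (-4.00, 0.01)→(-5.34, 0.28); distance from the point to it = 2.28 mm. The point is inside the cross-section and 2.28 mm from the nearest boundary — more than the 1.8 mm shell width (3 × 0.6), so it's in the infill interior.

infill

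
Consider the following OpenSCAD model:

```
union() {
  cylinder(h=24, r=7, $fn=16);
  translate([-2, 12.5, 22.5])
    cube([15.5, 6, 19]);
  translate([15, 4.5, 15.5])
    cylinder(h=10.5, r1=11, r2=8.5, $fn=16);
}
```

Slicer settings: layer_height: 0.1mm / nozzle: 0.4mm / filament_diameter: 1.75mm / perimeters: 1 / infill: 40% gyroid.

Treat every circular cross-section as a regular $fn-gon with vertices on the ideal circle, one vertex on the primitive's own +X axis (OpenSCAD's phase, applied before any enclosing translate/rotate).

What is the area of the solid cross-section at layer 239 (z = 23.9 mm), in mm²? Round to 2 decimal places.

489.73 mm²

At z = 23.9 mm: the r=7 cylinder gives a regular 16-gon of circumradius 7 (constant along its height) (area = (16/2)·7.000²·sin(360°/16) = 150.01 mm²); the cube at (-2, 12.5) (footprint 15.5×6) is included at this height (area 93.00 mm²); the cone at (15, 4.5) (r1=11→r2=8.5) has section circumradius 9.000 here — a regular 16-gon (area = (16/2)·9.000²·sin(360°/16) = 247.98 mm²); Combining (union): the regions partially overlap — summed areas 490.99 mm² minus the doubly-counted overlap 1.26 mm² gives 489.73 mm² — area = 489.73 mm². Overall, the cross-section is a single solid region. Net area = 489.73 mm².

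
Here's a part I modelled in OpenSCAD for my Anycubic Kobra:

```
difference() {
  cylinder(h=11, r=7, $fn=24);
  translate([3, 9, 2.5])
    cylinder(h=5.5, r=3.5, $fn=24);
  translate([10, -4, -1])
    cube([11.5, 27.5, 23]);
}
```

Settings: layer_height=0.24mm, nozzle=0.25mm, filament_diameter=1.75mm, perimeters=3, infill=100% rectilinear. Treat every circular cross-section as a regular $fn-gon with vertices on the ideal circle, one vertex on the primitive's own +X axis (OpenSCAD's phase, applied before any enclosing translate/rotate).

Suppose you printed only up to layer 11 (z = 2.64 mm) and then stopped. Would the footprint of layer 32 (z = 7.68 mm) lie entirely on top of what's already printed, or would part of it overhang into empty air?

entirely on top

Compare the two slices. At z = 2.64: the r=7 cylinder gives a regular 24-gon of circumradius 7 (constant along its height) (area = (24/2)·7.000²·sin(360°/24) = 152.19 mm²); the cylinder at (3, 9): section is a regular 24-gon, circumradius r=3.5 (area = (24/2)·3.500²·sin(360°/24) = 38.05 mm²); the cube at (10, -4) (footprint 11.5×27.5) is included at this height (area 316.25 mm²); Subtracting the remaining from the first: starting from the r=7 cylinder (152.19 mm²), the r=3.5 cylinder at (3, 9) partially overlaps it — only the 2.62 mm² overlap (of its 38.05 mm²) is removed, clipping the outline; the 11.5×27.5 cube at (10, -4) misses the remaining region (no effect) — area = 149.57 mm². At z = 7.68: the r=7 cylinder gives a regular 24-gon of circumradius 7 (constant along its height) (area = (24/2)·7.000²·sin(360°/24) = 152.19 mm²); the cylinder at (3, 9): section is a regular 24-gon, circumradius r=3.5 (area = (24/2)·3.500²·sin(360°/24) = 38.05 mm²); the cube at (10, -4) (footprint 11.5×27.5) is included at this height (area 316.25 mm²); After the difference (first − rest): starting from the r=7 cylinder (152.19 mm²), the r=3.5 cylinder at (3, 9) partially overlaps it — only the 2.62 mm² overlap (of its 38.05 mm²) is removed, clipping the outline; the 11.5×27.5 cube at (10, -4) misses the remaining region (no effect) — area = 149.57 mm². Checking containment: the cross-section at z = 7.68 is a subset of the cross-section at z = 2.64.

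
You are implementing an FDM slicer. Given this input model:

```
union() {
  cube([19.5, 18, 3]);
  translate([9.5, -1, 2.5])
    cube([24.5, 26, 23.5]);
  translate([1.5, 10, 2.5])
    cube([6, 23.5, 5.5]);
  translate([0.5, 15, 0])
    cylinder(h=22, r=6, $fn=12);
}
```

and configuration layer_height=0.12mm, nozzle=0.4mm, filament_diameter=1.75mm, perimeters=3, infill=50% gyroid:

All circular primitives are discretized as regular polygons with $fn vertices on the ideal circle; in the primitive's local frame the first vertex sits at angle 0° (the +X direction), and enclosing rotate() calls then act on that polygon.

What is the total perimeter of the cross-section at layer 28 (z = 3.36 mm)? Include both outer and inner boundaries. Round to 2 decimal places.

At z = 3.36 mm: the cube is not intersected at this z (z outside [0, 3]); the cube at (9.5, -1) is present — its section is the full 24.5×26 rectangle (perimeter 101.00 mm); the 6×23.5 cube at (1.5, 10) contributes its full rectangle (perimeter 59.00 mm); the cylinder at (0.5, 15): section is a regular 12-gon, circumradius r=6 (perimeter = 2·12·6.000·sin(180°/12) = 37.27 mm); Taking the union: the regions partially overlap (shared area 41.32 mm²), so the edge portions inside another operand are dropped and the merged outline is re-measured after clipping — boundary = 170.13 mm. Overall, the cross-section has 2 separate islands. Total boundary length (outer) = 170.13 mm.

170.13 mm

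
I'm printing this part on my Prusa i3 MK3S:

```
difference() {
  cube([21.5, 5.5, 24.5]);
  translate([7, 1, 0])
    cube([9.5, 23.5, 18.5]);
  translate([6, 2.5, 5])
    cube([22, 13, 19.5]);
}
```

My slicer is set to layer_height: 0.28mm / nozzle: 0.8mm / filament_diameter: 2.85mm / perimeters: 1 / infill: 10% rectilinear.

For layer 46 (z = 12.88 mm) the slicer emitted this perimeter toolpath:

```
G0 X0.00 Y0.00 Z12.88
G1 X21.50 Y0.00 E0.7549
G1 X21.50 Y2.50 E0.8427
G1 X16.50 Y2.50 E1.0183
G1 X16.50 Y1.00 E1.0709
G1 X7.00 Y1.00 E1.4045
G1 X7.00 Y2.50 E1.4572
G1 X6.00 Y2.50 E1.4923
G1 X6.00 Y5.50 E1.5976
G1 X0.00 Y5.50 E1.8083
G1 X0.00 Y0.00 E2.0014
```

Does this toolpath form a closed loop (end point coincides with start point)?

Start point (G0): (0.00, 0.00). End point (last G1): the path returns to the start — closed.

yes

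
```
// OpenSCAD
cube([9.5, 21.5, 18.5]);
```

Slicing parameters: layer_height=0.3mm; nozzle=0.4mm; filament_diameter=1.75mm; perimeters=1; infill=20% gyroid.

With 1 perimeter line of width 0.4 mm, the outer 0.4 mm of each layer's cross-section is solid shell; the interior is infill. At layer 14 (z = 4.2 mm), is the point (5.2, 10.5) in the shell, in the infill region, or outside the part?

infill

At z = 4.2 mm: the 9.5×21.5 cube contributes its full rectangle. Overall, the cross-section is a single solid region. The nearest boundary edge runs (9.50, 0.00)→(9.50, 21.50); distance from the point to it = 4.30 mm. The point is inside the cross-section and 4.30 mm from the nearest boundary — more than the 0.4 mm shell width (1 × 0.4), so it's in the infill interior.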